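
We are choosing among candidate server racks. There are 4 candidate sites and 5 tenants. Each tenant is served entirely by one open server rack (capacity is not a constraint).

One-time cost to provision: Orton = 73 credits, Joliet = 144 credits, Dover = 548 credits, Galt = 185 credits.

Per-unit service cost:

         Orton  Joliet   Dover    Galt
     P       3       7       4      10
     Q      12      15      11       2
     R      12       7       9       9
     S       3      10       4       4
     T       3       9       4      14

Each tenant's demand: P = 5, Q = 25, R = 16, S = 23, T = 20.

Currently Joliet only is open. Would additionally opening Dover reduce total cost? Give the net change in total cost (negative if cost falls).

Current service cost with {Joliet}: 932.
Adding Dover: each tenant re-picks its cheapest; new service cost 579, saving 353.
Extra fixed cost: 548. Net change = 548 − 353 = 195.
(Totals: 1076 → 1271.)

No — net change +195 (cost rises by 195).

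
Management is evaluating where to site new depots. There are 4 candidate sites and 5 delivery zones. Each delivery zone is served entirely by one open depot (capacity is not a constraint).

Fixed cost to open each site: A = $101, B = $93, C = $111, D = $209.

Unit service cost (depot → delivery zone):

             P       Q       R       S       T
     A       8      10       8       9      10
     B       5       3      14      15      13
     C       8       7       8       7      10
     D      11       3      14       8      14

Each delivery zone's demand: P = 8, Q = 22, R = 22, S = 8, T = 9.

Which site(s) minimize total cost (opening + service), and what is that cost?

Open B and C; minimum total cost 632.

For any fixed open set, each delivery zone goes to its cheapest open site; total = fixed + service.
{B, C}: P→B 5·8=40, Q→B 3·22=66, R→C 8·22=176, S→C 7·8=56, T→C 10·9=90. Service 428; fixed 204; total 632.
{A, B}: service 444 + fixed 194 = 638
{C}: service 540 + fixed 111 = 651
{A, B, C, D}: service 428 + fixed 514 = 942
(All 15 nonempty subsets were checked; B and C is lowest.)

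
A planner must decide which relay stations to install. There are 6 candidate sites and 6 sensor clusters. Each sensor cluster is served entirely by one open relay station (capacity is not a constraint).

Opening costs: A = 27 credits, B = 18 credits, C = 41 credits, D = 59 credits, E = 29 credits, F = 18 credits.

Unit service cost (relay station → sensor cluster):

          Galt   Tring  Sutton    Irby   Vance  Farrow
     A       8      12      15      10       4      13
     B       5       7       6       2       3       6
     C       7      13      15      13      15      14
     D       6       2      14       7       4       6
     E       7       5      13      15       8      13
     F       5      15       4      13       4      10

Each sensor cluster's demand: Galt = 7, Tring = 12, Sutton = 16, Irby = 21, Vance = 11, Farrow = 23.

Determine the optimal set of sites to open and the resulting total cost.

For any fixed open set, each sensor cluster goes to its cheapest open site; total = fixed + service.
{B, D, F}: Galt→B 5·7=35, Tring→D 2·12=24, Sutton→F 4·16=64, Irby→B 2·21=42, Vance→B 3·11=33, Farrow→B 6·23=138. Service 336; fixed 95; total 431.
{B, F}: service 396 + fixed 36 = 432
{B, E, F}: Galt→B 5·7=35, Tring→E 5·12=60, Sutton→F 4·16=64, Irby→B 2·21=42, Vance→B 3·11=33, Farrow→B 6·23=138. Service 372; fixed 65; total 437.
{A, B, C, D, E, F}: service 336 + fixed 192 = 528
No other subset beats 431.

Open B, D and F; minimum total cost 431.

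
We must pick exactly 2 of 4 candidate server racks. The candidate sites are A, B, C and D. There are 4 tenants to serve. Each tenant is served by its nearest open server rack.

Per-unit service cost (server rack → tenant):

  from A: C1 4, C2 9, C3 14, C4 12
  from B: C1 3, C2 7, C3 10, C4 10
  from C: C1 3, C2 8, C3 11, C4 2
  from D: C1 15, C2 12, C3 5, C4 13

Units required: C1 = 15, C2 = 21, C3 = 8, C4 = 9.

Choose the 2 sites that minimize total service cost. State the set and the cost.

With exactly 2 open, each tenant uses its cheapest among the chosen.
{C, D}: C1→C 3·15=45, C2→C 8·21=168, C3→D 5·8=40, C4→C 2·9=18. Service cost 271.
{B, C}: service cost 290
{A, C}: service cost 319
Among all 6 size-2 choices, {C, D} is lowest.

Choose C and D; total service cost 271.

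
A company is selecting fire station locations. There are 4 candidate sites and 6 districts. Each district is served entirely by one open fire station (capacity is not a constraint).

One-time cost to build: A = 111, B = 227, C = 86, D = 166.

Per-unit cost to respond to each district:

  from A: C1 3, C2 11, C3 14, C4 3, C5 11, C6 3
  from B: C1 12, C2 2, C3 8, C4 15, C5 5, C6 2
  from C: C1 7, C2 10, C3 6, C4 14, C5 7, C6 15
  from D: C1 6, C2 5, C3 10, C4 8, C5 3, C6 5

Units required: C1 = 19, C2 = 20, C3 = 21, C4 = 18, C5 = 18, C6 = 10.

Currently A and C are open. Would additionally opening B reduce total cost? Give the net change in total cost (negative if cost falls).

Current service cost with {A, C}: 593.
Adding B: each district re-picks its cheapest; new service cost 387, saving 206.
Extra fixed cost: 227. Net change = 227 − 206 = 21.
(Totals: 790 → 811.)

No — net change +21 (cost rises by 21).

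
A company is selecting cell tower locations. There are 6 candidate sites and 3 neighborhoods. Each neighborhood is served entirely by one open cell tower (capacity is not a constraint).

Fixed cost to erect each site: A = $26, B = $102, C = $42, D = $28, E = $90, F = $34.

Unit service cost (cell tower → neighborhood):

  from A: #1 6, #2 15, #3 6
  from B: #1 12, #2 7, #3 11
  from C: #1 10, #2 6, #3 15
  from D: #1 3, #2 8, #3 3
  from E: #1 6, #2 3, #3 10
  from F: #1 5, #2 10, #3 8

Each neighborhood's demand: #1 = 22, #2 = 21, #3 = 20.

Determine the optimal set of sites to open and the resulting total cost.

For any fixed open set, each neighborhood goes to its cheapest open site; total = fixed + service.
{D, E}: #1→D 3·22=66, #2→E 3·21=63, #3→D 3·20=60. Service 189; fixed 118; total 307.
{C, D}: #1→D 3·22=66, #2→C 6·21=126, #3→D 3·20=60. Service 252; fixed 70; total 322.
{D}: service 294 + fixed 28 = 322
{A, B, C, D, E, F}: service 189 + fixed 322 = 511
No other subset beats 307.

Open D and E; minimum total cost 307.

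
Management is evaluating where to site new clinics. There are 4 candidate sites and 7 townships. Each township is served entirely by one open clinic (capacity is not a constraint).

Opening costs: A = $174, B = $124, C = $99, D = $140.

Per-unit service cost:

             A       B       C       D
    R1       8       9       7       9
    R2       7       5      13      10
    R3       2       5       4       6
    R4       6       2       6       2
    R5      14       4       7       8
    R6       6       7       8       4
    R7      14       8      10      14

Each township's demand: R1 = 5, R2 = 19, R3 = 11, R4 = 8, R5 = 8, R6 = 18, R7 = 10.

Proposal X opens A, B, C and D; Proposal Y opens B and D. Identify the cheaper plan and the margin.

Proposal X: {A, B, C, D}: R1→C 7·5=35, R2→B 5·19=95, R3→A 2·11=22, R4→B 2·8=16, R5→B 4·8=32, R6→D 4·18=72, R7→B 8·10=80. Service 352; fixed 537; total 889.
Proposal Y: {B, D}: R1→B 9·5=45, R2→B 5·19=95, R3→B 5·11=55, R4→B 2·8=16, R5→B 4·8=32, R6→D 4·18=72, R7→B 8·10=80. Service 395; fixed 264; total 659.
Difference: |889 − 659| = 230.

Proposal Y is cheaper by 230.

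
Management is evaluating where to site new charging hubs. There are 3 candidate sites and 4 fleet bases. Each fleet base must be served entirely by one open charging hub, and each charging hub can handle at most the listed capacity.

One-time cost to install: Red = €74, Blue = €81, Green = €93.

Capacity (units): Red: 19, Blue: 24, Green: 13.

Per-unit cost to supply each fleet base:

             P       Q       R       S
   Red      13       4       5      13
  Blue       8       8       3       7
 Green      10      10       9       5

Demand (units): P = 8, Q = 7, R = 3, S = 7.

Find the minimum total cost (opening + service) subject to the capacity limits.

Minimum total cost: 305

Open {Red, Blue}: P→Blue 8·8=64, Q→Red 4·7=28, R→Blue 3·3=9, S→Blue 7·7=49.
Loads: Red carries 7/19, Blue carries 18/24. Service 150; fixed 155; total 305.
Next best feasible plan costs 311.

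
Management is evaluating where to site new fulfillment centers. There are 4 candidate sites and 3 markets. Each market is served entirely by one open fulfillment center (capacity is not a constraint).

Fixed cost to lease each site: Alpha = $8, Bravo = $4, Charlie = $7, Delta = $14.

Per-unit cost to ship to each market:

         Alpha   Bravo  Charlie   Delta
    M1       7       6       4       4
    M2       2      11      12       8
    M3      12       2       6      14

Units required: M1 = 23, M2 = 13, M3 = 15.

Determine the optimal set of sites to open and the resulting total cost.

Open Alpha, Bravo and Charlie; minimum total cost 167.

For any fixed open set, each market goes to its cheapest open site; total = fixed + service.
{Alpha, Bravo, Charlie}: M1→Charlie 4·23=92, M2→Alpha 2·13=26, M3→Bravo 2·15=30. Service 148; fixed 19; total 167.
{Alpha, Bravo, Delta}: M1→Delta 4·23=92, M2→Alpha 2·13=26, M3→Bravo 2·15=30. Service 148; fixed 26; total 174.
{Alpha, Bravo, Charlie, Delta}: service 148 + fixed 33 = 181
{Bravo}: service 311 + fixed 4 = 315
No other subset beats 167.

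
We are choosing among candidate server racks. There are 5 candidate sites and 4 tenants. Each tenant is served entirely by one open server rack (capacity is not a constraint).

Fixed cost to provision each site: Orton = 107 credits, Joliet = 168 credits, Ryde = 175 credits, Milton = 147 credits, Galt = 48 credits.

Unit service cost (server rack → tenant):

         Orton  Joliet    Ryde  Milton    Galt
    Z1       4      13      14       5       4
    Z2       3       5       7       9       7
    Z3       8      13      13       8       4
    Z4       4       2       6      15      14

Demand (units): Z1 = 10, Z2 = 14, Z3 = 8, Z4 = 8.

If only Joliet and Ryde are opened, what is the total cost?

Total cost: 663

Each tenant is assigned to its cheapest site among the open ones.
{Joliet, Ryde}: Z1→Joliet 13·10=130, Z2→Joliet 5·14=70, Z3→Joliet 13·8=104, Z4→Joliet 2·8=16. Service 320; fixed 343; total 663.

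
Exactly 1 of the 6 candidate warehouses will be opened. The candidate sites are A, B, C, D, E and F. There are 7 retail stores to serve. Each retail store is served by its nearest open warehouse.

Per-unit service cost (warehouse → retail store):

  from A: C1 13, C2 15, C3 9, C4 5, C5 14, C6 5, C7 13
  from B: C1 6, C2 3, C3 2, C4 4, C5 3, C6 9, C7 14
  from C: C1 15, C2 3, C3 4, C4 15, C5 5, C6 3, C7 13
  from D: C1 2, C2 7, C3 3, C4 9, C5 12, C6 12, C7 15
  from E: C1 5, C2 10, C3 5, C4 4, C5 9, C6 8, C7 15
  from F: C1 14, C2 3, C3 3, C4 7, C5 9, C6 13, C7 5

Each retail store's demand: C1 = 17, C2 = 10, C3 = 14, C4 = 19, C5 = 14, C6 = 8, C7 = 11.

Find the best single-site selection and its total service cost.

Choose B only; total service cost 504.

With exactly 1 open, each retail store uses its cheapest among the chosen.
{B}: C1→B 6·17=102, C2→B 3·10=30, C3→B 2·14=28, C4→B 4·19=76, C5→B 3·14=42, C6→B 9·8=72, C7→B 14·11=154. Service cost 504.
{E}: service cost 686
{F}: service cost 728
Among all 6 size-1 choices, {B} is lowest.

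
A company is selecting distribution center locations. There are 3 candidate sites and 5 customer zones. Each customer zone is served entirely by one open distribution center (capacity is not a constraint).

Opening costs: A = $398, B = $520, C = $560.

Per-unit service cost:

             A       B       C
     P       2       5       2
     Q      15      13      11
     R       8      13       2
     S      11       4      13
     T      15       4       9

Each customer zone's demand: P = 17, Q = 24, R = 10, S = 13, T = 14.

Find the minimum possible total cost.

Minimum total cost: 1155

For any fixed open set, each customer zone goes to its cheapest open site; total = fixed + service.
{B}: P→B 5·17=85, Q→B 13·24=312, R→B 13·10=130, S→B 4·13=52, T→B 4·14=56. Service 635; fixed 520; total 1155.
{C}: service 613 + fixed 560 = 1173
{A}: P→A 2·17=34, Q→A 15·24=360, R→A 8·10=80, S→A 11·13=143, T→A 15·14=210. Service 827; fixed 398; total 1225.
{A, B, C}: P→A 2·17=34, Q→C 11·24=264, R→C 2·10=20, S→B 4·13=52, T→B 4·14=56. Service 426; fixed 1478; total 1904.
No other subset beats 1155.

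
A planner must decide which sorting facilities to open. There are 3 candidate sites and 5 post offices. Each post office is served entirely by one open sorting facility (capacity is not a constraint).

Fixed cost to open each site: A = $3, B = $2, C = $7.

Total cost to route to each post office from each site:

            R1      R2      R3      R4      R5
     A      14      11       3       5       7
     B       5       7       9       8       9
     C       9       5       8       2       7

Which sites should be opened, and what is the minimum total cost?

Open A and B; minimum total cost 32.

For any fixed open set, each post office goes to its cheapest open site; total = fixed + service.
{A, B}: R1→B 5, R2→B 7, R3→A 3, R4→A 5, R5→A 7. Service 27; fixed 5; total 32.
{A, B, C}: service 22 + fixed 12 = 34
{A, C}: R1→C 9, R2→C 5, R3→A 3, R4→C 2, R5→A 7. Service 26; fixed 10; total 36.
{B}: service 38 + fixed 2 = 40
(All 7 nonempty subsets were checked; A and B is lowest.)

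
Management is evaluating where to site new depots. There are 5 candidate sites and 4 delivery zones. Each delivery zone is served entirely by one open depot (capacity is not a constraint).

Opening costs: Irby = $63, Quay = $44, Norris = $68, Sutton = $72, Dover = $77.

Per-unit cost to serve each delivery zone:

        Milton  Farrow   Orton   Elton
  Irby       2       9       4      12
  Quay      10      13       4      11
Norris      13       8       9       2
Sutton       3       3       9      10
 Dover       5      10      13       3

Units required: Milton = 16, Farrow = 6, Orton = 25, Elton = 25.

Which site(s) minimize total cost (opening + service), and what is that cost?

For any fixed open set, each delivery zone goes to its cheapest open site; total = fixed + service.
{Irby, Norris}: Milton→Irby 2·16=32, Farrow→Norris 8·6=48, Orton→Irby 4·25=100, Elton→Norris 2·25=50. Service 230; fixed 131; total 361.
{Quay, Norris, Sutton}: service 216 + fixed 184 = 400
{Irby, Dover}: Milton→Irby 2·16=32, Farrow→Irby 9·6=54, Orton→Irby 4·25=100, Elton→Dover 3·25=75. Service 261; fixed 140; total 401.
{Irby, Quay, Norris, Sutton, Dover}: service 200 + fixed 324 = 524
No other subset beats 361.

Open Irby and Norris; minimum total cost 361.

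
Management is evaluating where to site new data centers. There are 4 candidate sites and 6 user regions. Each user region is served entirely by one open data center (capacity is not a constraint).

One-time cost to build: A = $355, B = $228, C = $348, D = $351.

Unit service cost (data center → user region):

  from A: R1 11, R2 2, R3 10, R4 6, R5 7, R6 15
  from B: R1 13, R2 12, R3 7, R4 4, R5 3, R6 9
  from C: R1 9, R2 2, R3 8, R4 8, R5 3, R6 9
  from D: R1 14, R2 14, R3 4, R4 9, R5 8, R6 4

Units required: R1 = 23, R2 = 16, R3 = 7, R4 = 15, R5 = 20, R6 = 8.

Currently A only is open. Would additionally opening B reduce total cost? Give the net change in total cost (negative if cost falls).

Current service cost with {A}: 705.
Adding B: each user region re-picks its cheapest; new service cost 526, saving 179.
Extra fixed cost: 228. Net change = 228 − 179 = 49.
(Totals: 1060 → 1109.)

No — net change +49 (cost rises by 49).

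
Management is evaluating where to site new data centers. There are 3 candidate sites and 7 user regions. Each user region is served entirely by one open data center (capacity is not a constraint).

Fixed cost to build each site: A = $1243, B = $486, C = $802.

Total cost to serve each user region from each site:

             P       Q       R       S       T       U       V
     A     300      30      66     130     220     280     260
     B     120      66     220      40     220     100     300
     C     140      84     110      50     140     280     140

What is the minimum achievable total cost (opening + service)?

For any fixed open set, each user region goes to its cheapest open site; total = fixed + service.
{B}: P→B 120, Q→B 66, R→B 220, S→B 40, T→B 220, U→B 100, V→B 300. Service 1066; fixed 486; total 1552.
{C}: P→C 140, Q→C 84, R→C 110, S→C 50, T→C 140, U→C 280, V→C 140. Service 944; fixed 802; total 1746.
{B, C}: P→B 120, Q→B 66, R→C 110, S→B 40, T→C 140, U→B 100, V→C 140. Service 716; fixed 1288; total 2004.
{A, B, C}: service 636 + fixed 2531 = 3167
No other subset beats 1552.

Minimum total cost: 1552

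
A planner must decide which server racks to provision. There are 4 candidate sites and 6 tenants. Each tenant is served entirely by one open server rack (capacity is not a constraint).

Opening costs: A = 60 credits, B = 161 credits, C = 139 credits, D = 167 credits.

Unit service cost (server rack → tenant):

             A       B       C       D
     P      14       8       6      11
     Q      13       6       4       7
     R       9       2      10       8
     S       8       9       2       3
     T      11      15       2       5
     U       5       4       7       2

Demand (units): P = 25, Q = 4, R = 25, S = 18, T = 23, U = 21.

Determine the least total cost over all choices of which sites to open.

Minimum total cost: 682

For any fixed open set, each tenant goes to its cheapest open site; total = fixed + service.
{B, C}: P→C 6·25=150, Q→C 4·4=16, R→B 2·25=50, S→C 2·18=36, T→C 2·23=46, U→B 4·21=84. Service 382; fixed 300; total 682.
{A, B, C}: P→C 6·25=150, Q→C 4·4=16, R→B 2·25=50, S→C 2·18=36, T→C 2·23=46, U→B 4·21=84. Service 382; fixed 360; total 742.
{A, C}: service 578 + fixed 199 = 777
{A, B, C, D}: P→C 6·25=150, Q→C 4·4=16, R→B 2·25=50, S→C 2·18=36, T→C 2·23=46, U→D 2·21=42. Service 340; fixed 527; total 867.
No other subset beats 682.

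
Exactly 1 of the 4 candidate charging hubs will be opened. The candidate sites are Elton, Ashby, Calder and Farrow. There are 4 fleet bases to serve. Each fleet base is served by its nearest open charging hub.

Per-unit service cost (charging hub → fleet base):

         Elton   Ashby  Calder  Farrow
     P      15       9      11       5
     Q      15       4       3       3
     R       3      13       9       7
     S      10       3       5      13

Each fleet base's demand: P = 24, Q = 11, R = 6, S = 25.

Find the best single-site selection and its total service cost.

Choose Ashby only; total service cost 413.

With exactly 1 open, each fleet base uses its cheapest among the chosen.
{Ashby}: P→Ashby 9·24=216, Q→Ashby 4·11=44, R→Ashby 13·6=78, S→Ashby 3·25=75. Service cost 413.
{Calder}: service cost 476
{Farrow}: service cost 520
Among all 4 size-1 choices, {Ashby} is lowest.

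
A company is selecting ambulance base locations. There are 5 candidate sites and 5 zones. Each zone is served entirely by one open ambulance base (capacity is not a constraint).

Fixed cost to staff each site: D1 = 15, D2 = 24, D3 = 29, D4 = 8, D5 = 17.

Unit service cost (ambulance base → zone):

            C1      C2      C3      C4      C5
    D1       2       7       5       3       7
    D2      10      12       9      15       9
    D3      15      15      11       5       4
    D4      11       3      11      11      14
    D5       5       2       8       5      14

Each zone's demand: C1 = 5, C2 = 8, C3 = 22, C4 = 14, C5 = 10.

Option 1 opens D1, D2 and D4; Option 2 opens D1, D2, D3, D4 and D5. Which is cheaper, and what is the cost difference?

Option 1 is cheaper by 8.

Option 1: {D1, D2, D4}: C1→D1 2·5=10, C2→D4 3·8=24, C3→D1 5·22=110, C4→D1 3·14=42, C5→D1 7·10=70. Service 256; fixed 47; total 303.
Option 2: {D1, D2, D3, D4, D5}: C1→D1 2·5=10, C2→D5 2·8=16, C3→D1 5·22=110, C4→D1 3·14=42, C5→D3 4·10=40. Service 218; fixed 93; total 311.
Difference: |303 − 311| = 8.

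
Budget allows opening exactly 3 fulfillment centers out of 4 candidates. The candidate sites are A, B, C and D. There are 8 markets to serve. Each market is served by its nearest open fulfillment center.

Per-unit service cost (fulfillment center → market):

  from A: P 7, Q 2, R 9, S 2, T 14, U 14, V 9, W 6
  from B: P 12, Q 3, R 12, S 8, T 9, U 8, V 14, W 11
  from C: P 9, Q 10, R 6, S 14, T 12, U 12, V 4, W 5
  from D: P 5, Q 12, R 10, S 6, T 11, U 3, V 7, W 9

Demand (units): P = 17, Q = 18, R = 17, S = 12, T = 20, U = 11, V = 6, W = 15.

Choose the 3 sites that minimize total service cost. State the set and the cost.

With exactly 3 open, each market uses its cheapest among the chosen.
{A, C, D}: P→D 5·17=85, Q→A 2·18=36, R→C 6·17=102, S→A 2·12=24, T→D 11·20=220, U→D 3·11=33, V→C 4·6=24, W→C 5·15=75. Service cost 599.
{B, C, D}: service cost 625
{A, B, D}: service cost 643
Among all 4 size-3 choices, {A, C, D} is lowest.

Choose A, C and D; total service cost 599.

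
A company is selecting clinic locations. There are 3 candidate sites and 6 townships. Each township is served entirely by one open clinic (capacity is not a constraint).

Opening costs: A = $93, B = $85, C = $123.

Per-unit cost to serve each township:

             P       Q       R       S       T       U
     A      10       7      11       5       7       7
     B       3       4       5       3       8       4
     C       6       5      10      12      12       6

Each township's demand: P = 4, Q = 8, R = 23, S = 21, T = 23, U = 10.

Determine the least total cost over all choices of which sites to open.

Minimum total cost: 531

For any fixed open set, each township goes to its cheapest open site; total = fixed + service.
{B}: P→B 3·4=12, Q→B 4·8=32, R→B 5·23=115, S→B 3·21=63, T→B 8·23=184, U→B 4·10=40. Service 446; fixed 85; total 531.
{A, B}: service 423 + fixed 178 = 601
{B, C}: service 446 + fixed 208 = 654
{A, B, C}: service 423 + fixed 301 = 724
No other subset beats 531.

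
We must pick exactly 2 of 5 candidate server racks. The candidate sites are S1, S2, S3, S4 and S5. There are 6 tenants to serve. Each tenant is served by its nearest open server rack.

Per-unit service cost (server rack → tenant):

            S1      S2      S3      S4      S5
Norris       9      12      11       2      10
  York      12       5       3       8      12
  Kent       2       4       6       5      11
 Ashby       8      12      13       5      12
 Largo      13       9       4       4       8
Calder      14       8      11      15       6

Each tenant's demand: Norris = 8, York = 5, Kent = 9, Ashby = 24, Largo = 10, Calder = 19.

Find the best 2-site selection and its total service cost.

With exactly 2 open, each tenant uses its cheapest among the chosen.
{S4, S5}: Norris→S4 2·8=16, York→S4 8·5=40, Kent→S4 5·9=45, Ashby→S4 5·24=120, Largo→S4 4·10=40, Calder→S5 6·19=114. Service cost 375.
{S2, S4}: service cost 389
{S3, S4}: service cost 445
Among all 10 size-2 choices, {S4, S5} is lowest.

Choose S4 and S5; total service cost 375.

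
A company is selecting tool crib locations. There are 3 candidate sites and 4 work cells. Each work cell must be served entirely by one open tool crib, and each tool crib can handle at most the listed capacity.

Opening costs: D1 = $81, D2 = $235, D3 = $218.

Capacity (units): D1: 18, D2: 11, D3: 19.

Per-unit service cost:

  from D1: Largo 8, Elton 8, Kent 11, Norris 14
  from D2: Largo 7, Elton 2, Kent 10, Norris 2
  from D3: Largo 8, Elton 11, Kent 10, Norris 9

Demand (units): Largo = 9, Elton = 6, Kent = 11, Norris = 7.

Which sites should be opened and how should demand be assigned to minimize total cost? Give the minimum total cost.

Open {D1, D3}: Largo→D1 8·9=72, Elton→D1 8·6=48, Kent→D3 10·11=110, Norris→D3 9·7=63.
Loads: D1 carries 15/18, D3 carries 18/19. Service 293; fixed 299; total 592.
Next best feasible plan costs 603.

Minimum total cost: 592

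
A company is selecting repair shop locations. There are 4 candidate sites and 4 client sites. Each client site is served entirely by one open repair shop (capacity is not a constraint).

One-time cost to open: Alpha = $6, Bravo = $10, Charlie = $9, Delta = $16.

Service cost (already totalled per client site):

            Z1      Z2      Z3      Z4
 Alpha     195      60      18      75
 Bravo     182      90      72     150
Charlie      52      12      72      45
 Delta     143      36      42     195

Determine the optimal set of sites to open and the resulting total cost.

For any fixed open set, each client site goes to its cheapest open site; total = fixed + service.
{Alpha, Charlie}: Z1→Charlie 52, Z2→Charlie 12, Z3→Alpha 18, Z4→Charlie 45. Service 127; fixed 15; total 142.
{Alpha, Bravo, Charlie}: service 127 + fixed 25 = 152
{Alpha, Charlie, Delta}: service 127 + fixed 31 = 158
{Alpha, Bravo, Charlie, Delta}: service 127 + fixed 41 = 168
No other subset beats 142.

Open Alpha and Charlie; minimum total cost 142.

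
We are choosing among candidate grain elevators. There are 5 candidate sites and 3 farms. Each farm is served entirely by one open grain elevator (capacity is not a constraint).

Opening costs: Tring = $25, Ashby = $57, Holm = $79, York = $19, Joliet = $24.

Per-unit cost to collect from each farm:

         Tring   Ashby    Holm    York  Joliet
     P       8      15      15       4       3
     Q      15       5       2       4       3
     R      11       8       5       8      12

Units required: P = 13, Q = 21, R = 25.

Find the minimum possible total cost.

For any fixed open set, each farm goes to its cheapest open site; total = fixed + service.
{Holm, Joliet}: P→Joliet 3·13=39, Q→Holm 2·21=42, R→Holm 5·25=125. Service 206; fixed 103; total 309.
{Holm, York}: P→York 4·13=52, Q→Holm 2·21=42, R→Holm 5·25=125. Service 219; fixed 98; total 317.
{Holm, York, Joliet}: P→Joliet 3·13=39, Q→Holm 2·21=42, R→Holm 5·25=125. Service 206; fixed 122; total 328.
{Tring, Ashby, Holm, York, Joliet}: service 206 + fixed 204 = 410
No other subset beats 309.

Minimum total cost: 309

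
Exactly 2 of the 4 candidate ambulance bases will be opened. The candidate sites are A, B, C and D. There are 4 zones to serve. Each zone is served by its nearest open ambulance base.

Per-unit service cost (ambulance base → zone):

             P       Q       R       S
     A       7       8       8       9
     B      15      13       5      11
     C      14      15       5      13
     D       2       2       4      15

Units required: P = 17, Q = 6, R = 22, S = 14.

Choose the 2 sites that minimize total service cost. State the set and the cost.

Choose A and D; total service cost 260.

With exactly 2 open, each zone uses its cheapest among the chosen.
{A, D}: P→D 2·17=34, Q→D 2·6=12, R→D 4·22=88, S→A 9·14=126. Service cost 260.
{B, D}: service cost 288
{C, D}: service cost 316
Among all 6 size-2 choices, {A, D} is lowest.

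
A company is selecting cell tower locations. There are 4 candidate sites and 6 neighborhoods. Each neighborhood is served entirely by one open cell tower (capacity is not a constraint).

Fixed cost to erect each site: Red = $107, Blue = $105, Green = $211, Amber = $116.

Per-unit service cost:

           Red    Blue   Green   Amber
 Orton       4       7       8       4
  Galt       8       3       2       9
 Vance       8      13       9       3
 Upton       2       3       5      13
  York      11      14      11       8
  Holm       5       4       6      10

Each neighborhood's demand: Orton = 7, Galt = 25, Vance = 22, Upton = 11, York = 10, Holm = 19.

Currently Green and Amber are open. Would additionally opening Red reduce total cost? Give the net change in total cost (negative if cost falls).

Current service cost with {Green, Amber}: 393.
Adding Red: each neighborhood re-picks its cheapest; new service cost 341, saving 52.
Extra fixed cost: 107. Net change = 107 − 52 = 55.
(Totals: 720 → 775.)

No — net change +55 (cost rises by 55).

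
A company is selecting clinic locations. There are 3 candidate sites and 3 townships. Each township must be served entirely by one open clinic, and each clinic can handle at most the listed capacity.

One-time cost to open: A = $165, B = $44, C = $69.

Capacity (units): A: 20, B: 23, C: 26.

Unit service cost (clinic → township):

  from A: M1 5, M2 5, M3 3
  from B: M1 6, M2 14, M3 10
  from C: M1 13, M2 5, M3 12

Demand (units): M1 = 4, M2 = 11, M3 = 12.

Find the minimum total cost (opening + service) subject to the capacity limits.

Minimum total cost: 312

Open {B, C}: M1→B 6·4=24, M2→C 5·11=55, M3→B 10·12=120.
Loads: B carries 16/23, C carries 11/26. Service 199; fixed 113; total 312.
Next best feasible plan costs 336.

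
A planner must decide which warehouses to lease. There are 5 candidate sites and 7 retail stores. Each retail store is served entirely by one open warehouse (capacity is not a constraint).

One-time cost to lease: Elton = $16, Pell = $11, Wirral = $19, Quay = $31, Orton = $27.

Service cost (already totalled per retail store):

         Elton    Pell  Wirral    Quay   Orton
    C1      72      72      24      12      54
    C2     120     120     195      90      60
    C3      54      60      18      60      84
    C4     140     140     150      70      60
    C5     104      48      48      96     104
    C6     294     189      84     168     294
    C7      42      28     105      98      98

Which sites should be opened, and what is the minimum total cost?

For any fixed open set, each retail store goes to its cheapest open site; total = fixed + service.
{Pell, Wirral, Orton}: C1→Wirral 24, C2→Orton 60, C3→Wirral 18, C4→Orton 60, C5→Pell 48, C6→Wirral 84, C7→Pell 28. Service 322; fixed 57; total 379.
{Elton, Pell, Wirral, Orton}: service 322 + fixed 73 = 395
{Elton, Wirral, Orton}: service 336 + fixed 62 = 398
{Elton, Pell, Wirral, Quay, Orton}: service 310 + fixed 104 = 414
No other subset beats 379.

Open Pell, Wirral and Orton; minimum total cost 379.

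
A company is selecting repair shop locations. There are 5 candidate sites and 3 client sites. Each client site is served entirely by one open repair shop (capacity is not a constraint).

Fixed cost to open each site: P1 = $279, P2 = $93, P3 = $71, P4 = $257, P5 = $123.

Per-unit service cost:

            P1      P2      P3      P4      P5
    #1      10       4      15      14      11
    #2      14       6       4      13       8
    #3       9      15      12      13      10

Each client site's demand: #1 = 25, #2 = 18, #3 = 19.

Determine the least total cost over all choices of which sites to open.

Minimum total cost: 564

For any fixed open set, each client site goes to its cheapest open site; total = fixed + service.
{P2, P3}: #1→P2 4·25=100, #2→P3 4·18=72, #3→P3 12·19=228. Service 400; fixed 164; total 564.
{P2}: #1→P2 4·25=100, #2→P2 6·18=108, #3→P2 15·19=285. Service 493; fixed 93; total 586.
{P2, P5}: service 398 + fixed 216 = 614
{P1, P2, P3, P4, P5}: service 343 + fixed 823 = 1166
No other subset beats 564.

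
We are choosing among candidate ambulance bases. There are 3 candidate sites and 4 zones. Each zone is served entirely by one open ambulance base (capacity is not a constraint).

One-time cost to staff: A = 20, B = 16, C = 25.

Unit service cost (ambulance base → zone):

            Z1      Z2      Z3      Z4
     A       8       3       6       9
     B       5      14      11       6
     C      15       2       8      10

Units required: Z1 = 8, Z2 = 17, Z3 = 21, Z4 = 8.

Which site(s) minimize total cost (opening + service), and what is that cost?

Open A and B; minimum total cost 301.

For any fixed open set, each zone goes to its cheapest open site; total = fixed + service.
{A, B}: Z1→B 5·8=40, Z2→A 3·17=51, Z3→A 6·21=126, Z4→B 6·8=48. Service 265; fixed 36; total 301.
{A, B, C}: Z1→B 5·8=40, Z2→C 2·17=34, Z3→A 6·21=126, Z4→B 6·8=48. Service 248; fixed 61; total 309.
{B, C}: service 290 + fixed 41 = 331
{B}: service 557 + fixed 16 = 573
(All 7 nonempty subsets were checked; A and B is lowest.)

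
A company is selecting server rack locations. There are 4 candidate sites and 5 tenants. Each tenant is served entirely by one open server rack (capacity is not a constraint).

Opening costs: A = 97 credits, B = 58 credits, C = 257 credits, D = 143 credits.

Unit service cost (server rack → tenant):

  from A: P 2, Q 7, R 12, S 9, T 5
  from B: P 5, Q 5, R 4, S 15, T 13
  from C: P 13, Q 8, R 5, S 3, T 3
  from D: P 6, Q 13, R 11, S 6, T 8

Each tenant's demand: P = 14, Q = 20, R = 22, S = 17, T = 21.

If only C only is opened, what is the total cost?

Total cost: 823

Each tenant is assigned to its cheapest site among the open ones.
{C}: P→C 13·14=182, Q→C 8·20=160, R→C 5·22=110, S→C 3·17=51, T→C 3·21=63. Service 566; fixed 257; total 823.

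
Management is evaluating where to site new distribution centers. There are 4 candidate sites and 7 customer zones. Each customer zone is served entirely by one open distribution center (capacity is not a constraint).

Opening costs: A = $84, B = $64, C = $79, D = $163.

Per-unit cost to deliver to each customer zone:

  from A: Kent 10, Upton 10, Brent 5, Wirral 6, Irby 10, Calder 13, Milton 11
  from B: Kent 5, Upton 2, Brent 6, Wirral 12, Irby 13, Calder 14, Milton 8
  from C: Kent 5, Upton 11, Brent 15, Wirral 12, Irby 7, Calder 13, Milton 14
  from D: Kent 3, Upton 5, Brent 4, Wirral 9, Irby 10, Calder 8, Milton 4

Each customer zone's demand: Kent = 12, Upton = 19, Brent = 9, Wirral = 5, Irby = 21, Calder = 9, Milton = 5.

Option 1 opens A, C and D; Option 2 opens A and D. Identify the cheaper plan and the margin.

Option 1: {A, C, D}: Kent→D 3·12=36, Upton→D 5·19=95, Brent→D 4·9=36, Wirral→A 6·5=30, Irby→C 7·21=147, Calder→D 8·9=72, Milton→D 4·5=20. Service 436; fixed 326; total 762.
Option 2: {A, D}: Kent→D 3·12=36, Upton→D 5·19=95, Brent→D 4·9=36, Wirral→A 6·5=30, Irby→A 10·21=210, Calder→D 8·9=72, Milton→D 4·5=20. Service 499; fixed 247; total 746.
Difference: |762 − 746| = 16.

Option 2 is cheaper by 16.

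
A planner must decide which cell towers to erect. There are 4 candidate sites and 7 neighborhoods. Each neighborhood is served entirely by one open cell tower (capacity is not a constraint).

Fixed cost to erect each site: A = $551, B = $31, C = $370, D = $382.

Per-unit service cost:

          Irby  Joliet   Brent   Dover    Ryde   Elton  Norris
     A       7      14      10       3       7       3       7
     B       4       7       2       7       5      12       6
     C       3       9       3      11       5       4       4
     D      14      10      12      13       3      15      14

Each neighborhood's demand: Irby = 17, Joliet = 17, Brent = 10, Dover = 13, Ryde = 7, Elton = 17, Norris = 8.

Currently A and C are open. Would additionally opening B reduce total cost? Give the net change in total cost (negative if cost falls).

Yes — net change −13 (cost falls by 13).

Current service cost with {A, C}: 391.
Adding B: each neighborhood re-picks its cheapest; new service cost 347, saving 44.
Extra fixed cost: 31. Net change = 31 − 44 = -13.
(Totals: 1312 → 1299.)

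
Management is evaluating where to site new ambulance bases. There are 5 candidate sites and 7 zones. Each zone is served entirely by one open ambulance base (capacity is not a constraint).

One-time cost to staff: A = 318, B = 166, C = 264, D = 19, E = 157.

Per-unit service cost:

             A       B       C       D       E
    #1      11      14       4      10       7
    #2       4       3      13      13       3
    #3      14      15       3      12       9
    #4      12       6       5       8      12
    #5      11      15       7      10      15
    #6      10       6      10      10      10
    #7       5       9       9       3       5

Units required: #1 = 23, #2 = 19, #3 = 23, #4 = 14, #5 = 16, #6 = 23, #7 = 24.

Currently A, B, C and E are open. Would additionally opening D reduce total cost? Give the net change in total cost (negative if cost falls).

Current service cost with {A, B, C, E}: 658.
Adding D: each zone re-picks its cheapest; new service cost 610, saving 48.
Extra fixed cost: 19. Net change = 19 − 48 = -29.
(Totals: 1563 → 1534.)

Yes — net change −29 (cost falls by 29).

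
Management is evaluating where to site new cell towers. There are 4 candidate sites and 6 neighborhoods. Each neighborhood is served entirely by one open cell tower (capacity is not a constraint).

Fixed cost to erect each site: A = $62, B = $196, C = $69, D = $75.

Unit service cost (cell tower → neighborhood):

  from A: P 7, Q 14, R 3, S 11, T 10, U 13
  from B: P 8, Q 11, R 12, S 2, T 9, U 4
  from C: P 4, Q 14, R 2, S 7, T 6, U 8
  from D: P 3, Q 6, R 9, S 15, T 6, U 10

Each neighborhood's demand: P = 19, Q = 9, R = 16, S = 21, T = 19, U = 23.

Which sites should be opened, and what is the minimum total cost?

Open B and C; minimum total cost 720.

For any fixed open set, each neighborhood goes to its cheapest open site; total = fixed + service.
{B, C}: P→C 4·19=76, Q→B 11·9=99, R→C 2·16=32, S→B 2·21=42, T→C 6·19=114, U→B 4·23=92. Service 455; fixed 265; total 720.
{B, C, D}: service 391 + fixed 340 = 731
{C, D}: service 588 + fixed 144 = 732
{A, B, C, D}: P→D 3·19=57, Q→D 6·9=54, R→C 2·16=32, S→B 2·21=42, T→C 6·19=114, U→B 4·23=92. Service 391; fixed 402; total 793.
(All 15 nonempty subsets were checked; B and C is lowest.)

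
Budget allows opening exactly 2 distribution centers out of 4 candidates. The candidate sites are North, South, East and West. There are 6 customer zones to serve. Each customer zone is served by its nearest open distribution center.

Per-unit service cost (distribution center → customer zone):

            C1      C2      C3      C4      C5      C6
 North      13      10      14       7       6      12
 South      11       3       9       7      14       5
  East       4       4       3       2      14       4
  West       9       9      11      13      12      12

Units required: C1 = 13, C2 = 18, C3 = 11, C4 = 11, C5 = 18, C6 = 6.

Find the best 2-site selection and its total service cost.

Choose North and East; total service cost 311.

With exactly 2 open, each customer zone uses its cheapest among the chosen.
{North, East}: C1→East 4·13=52, C2→East 4·18=72, C3→East 3·11=33, C4→East 2·11=22, C5→North 6·18=108, C6→East 4·6=24. Service cost 311.
{East, West}: service cost 419
{South, East}: service cost 437
Among all 6 size-2 choices, {North, East} is lowest.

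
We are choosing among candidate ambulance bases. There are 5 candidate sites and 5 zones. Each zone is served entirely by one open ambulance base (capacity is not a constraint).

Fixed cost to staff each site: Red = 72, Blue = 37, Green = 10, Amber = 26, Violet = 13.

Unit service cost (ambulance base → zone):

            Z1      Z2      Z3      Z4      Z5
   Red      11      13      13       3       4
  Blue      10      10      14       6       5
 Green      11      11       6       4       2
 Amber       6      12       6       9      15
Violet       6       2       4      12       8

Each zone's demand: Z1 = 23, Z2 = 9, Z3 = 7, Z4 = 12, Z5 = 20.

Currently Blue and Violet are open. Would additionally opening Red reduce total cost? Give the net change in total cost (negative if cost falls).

No — net change +16 (cost rises by 16).

Current service cost with {Blue, Violet}: 356.
Adding Red: each zone re-picks its cheapest; new service cost 300, saving 56.
Extra fixed cost: 72. Net change = 72 − 56 = 16.
(Totals: 406 → 422.)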